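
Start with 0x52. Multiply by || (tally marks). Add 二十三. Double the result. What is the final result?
Convert 0x52 (hexadecimal) → 5×16 + 2 = 82 (decimal)
Start: 82
Convert || (tally marks) → 2 (decimal)
82 × 2 = 164
Convert 二十三 (Chinese numeral) → 2×10 + 3 = 23 (decimal)
164 + 23 = 187
187 × 2 = 374
374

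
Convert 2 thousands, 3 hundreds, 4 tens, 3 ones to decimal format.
Convert 2 thousands, 3 hundreds, 4 tens, 3 ones (place-value notation) → 2×1000 + 3×100 + 4×10 + 3 = 2343 (decimal)
2343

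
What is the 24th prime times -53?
Convert the 24th prime (prime index) → 89 (decimal)
Compute 89 × -53 = -4717
-4717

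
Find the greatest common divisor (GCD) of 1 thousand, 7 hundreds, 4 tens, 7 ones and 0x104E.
Convert 1 thousand, 7 hundreds, 4 tens, 7 ones (place-value notation) → 1×1000 + 7×100 + 4×10 + 7 = 1747 (decimal)
Convert 0x104E (hexadecimal) → 1×4096 + 4×16 + 14 = 4174 (decimal)
Compute gcd(1747, 4174) = 1
1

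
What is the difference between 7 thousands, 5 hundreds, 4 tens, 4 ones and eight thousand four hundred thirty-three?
Convert 7 thousands, 5 hundreds, 4 tens, 4 ones (place-value notation) → 7×1000 + 5×100 + 4×10 + 4 = 7544 (decimal)
Convert eight thousand four hundred thirty-three (English words) → 8×1000 + 4×100 + 33 = 8433 (decimal)
Difference: |7544 - 8433| = 889
889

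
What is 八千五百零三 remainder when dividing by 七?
Convert 八千五百零三 (Chinese numeral) → 8×1000 + 5×100 + 3 = 8503 (decimal)
Convert 七 (Chinese numeral) → 7 (decimal)
Compute 8503 mod 7 = 5
5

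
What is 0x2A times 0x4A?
Convert 0x2A (hexadecimal) → 2×16 + 10 = 42 (decimal)
Convert 0x4A (hexadecimal) → 4×16 + 10 = 74 (decimal)
Compute 42 × 74 = 3108
3108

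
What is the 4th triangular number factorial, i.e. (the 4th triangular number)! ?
Convert the 4th triangular number (triangular index) → 4×5/2 = 10 (decimal)
Compute 10! = 3628800
3628800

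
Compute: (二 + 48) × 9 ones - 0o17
Convert 二 (Chinese numeral) → 2 (decimal)
Convert 9 ones (place-value notation) → 9 (decimal)
Convert 0o17 (octal) → 1×8 + 7 = 15 (decimal)
Expression in decimal: (2 + 48) × 9 - 15
Parentheses first: 2 + 48 = 50
Multiply: 50 × 9 = 450
Subtract: 450 - 15 = 435
435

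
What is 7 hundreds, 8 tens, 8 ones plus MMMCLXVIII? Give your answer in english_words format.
Convert 7 hundreds, 8 tens, 8 ones (place-value notation) → 7×100 + 8×10 + 8 = 788 (decimal)
Convert MMMCLXVIII (Roman numeral) → 1000 + 1000 + 1000 + 100 + 50 + 10 + 5 + 1 + 1 + 1 = 3168 (decimal)
Compute 788 + 3168 = 3956
Convert 3956 (decimal) → 3956 = 3×1000 + 9×100 + 56 → three thousand nine hundred fifty-six (English words)
three thousand nine hundred fifty-six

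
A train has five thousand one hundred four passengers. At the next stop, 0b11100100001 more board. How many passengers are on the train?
Convert five thousand one hundred four (English words) → 5×1000 + 1×100 + 4 = 5104 (decimal)
Convert 0b11100100001 (binary) → 1024 + 512 + 256 + 32 + 1 = 1825 (decimal)
Compute 5104 + 1825 = 6929
6929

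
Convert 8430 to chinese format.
Convert 8430 (decimal) → 8430 = 8×1000 + 4×100 + 3×10 → 八千四百三十 (Chinese numeral)
八千四百三十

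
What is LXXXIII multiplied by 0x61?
Convert LXXXIII (Roman numeral) → 50 + 10 + 10 + 10 + 1 + 1 + 1 = 83 (decimal)
Convert 0x61 (hexadecimal) → 6×16 + 1 = 97 (decimal)
Compute 83 × 97 = 8051
8051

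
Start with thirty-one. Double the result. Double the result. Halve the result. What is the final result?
Convert thirty-one (English words) → 31 (decimal)
Start: 31
31 × 2 = 62
62 × 2 = 124
124 ÷ 2 = 62
62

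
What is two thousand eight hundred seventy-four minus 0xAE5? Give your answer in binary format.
Convert two thousand eight hundred seventy-four (English words) → 2×1000 + 8×100 + 74 = 2874 (decimal)
Convert 0xAE5 (hexadecimal) → 10×256 + 14×16 + 5 = 2789 (decimal)
Compute 2874 - 2789 = 85
Convert 85 (decimal) → 85 = 64 + 16 + 4 + 1 → 0b1010101 (binary)
0b1010101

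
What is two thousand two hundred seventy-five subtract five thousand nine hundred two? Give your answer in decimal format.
Convert two thousand two hundred seventy-five (English words) → 2×1000 + 2×100 + 75 = 2275 (decimal)
Convert five thousand nine hundred two (English words) → 5×1000 + 9×100 + 2 = 5902 (decimal)
Compute 2275 - 5902 = -3627
-3627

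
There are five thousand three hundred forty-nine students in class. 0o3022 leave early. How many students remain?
Convert five thousand three hundred forty-nine (English words) → 5×1000 + 3×100 + 49 = 5349 (decimal)
Convert 0o3022 (octal) → 3×512 + 2×8 + 2 = 1554 (decimal)
Compute 5349 - 1554 = 3795
3795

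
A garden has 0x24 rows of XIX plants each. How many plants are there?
Convert XIX (Roman numeral) → 10 + 9 = 19 (decimal)
Convert 0x24 (hexadecimal) → 2×16 + 4 = 36 (decimal)
Compute 19 × 36 = 684
684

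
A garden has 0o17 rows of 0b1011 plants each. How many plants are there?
Convert 0b1011 (binary) → 8 + 2 + 1 = 11 (decimal)
Convert 0o17 (octal) → 1×8 + 7 = 15 (decimal)
Compute 11 × 15 = 165
165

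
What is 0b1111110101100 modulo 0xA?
Convert 0b1111110101100 (binary) → 4096 + 2048 + 1024 + 512 + 256 + 128 + 32 + 8 + 4 = 8108 (decimal)
Convert 0xA (hexadecimal) → 10 (decimal)
Compute 8108 mod 10 = 8
8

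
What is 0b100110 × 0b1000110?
Convert 0b100110 (binary) → 32 + 4 + 2 = 38 (decimal)
Convert 0b1000110 (binary) → 64 + 4 + 2 = 70 (decimal)
Compute 38 × 70 = 2660
2660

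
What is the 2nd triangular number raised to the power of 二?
Convert the 2nd triangular number (triangular index) → 2×3/2 = 3 (decimal)
Convert 二 (Chinese numeral) → 2 (decimal)
Compute 3 ^ 2 = 9
9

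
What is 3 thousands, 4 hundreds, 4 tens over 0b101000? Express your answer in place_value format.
Convert 3 thousands, 4 hundreds, 4 tens (place-value notation) → 3×1000 + 4×100 + 4×10 = 3440 (decimal)
Convert 0b101000 (binary) → 32 + 8 = 40 (decimal)
Compute 3440 ÷ 40 = 86
Convert 86 (decimal) → 86 = 8×10 + 6 → 8 tens, 6 ones (place-value notation)
8 tens, 6 ones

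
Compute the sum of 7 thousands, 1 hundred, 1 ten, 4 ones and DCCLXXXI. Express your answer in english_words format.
Convert 7 thousands, 1 hundred, 1 ten, 4 ones (place-value notation) → 7×1000 + 1×100 + 1×10 + 4 = 7114 (decimal)
Convert DCCLXXXI (Roman numeral) → 500 + 100 + 100 + 50 + 10 + 10 + 10 + 1 = 781 (decimal)
Compute 7114 + 781 = 7895
Convert 7895 (decimal) → 7895 = 7×1000 + 8×100 + 95 → seven thousand eight hundred ninety-five (English words)
seven thousand eight hundred ninety-five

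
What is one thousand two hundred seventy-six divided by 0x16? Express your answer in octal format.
Convert one thousand two hundred seventy-six (English words) → 1×1000 + 2×100 + 76 = 1276 (decimal)
Convert 0x16 (hexadecimal) → 1×16 + 6 = 22 (decimal)
Compute 1276 ÷ 22 = 58
Convert 58 (decimal) → 58 = 7×8 + 2 → 0o72 (octal)
0o72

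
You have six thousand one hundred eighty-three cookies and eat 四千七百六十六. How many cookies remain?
Convert six thousand one hundred eighty-three (English words) → 6×1000 + 1×100 + 83 = 6183 (decimal)
Convert 四千七百六十六 (Chinese numeral) → 4×1000 + 7×100 + 6×10 + 6 = 4766 (decimal)
Compute 6183 - 4766 = 1417
1417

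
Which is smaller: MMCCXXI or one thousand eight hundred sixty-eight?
Convert MMCCXXI (Roman numeral) → 1000 + 1000 + 100 + 100 + 10 + 10 + 1 = 2221 (decimal)
Convert one thousand eight hundred sixty-eight (English words) → 1×1000 + 8×100 + 68 = 1868 (decimal)
Compare 2221 vs 1868: smaller = 1868
1868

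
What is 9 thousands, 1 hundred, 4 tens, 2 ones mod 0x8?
Convert 9 thousands, 1 hundred, 4 tens, 2 ones (place-value notation) → 9×1000 + 1×100 + 4×10 + 2 = 9142 (decimal)
Convert 0x8 (hexadecimal) → 8 (decimal)
Compute 9142 mod 8 = 6
6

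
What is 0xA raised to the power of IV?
Convert 0xA (hexadecimal) → 10 (decimal)
Convert IV (Roman numeral) → 4 (decimal)
Compute 10 ^ 4 = 10000
10000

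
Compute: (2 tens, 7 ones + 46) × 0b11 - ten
Convert 2 tens, 7 ones (place-value notation) → 2×10 + 7 = 27 (decimal)
Convert 0b11 (binary) → 2 + 1 = 3 (decimal)
Convert ten (English words) → 10 (decimal)
Expression in decimal: (27 + 46) × 3 - 10
Parentheses first: 27 + 46 = 73
Multiply: 73 × 3 = 219
Subtract: 219 - 10 = 209
209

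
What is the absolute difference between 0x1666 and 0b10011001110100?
Convert 0x1666 (hexadecimal) → 1×4096 + 6×256 + 6×16 + 6 = 5734 (decimal)
Convert 0b10011001110100 (binary) → 8192 + 1024 + 512 + 64 + 32 + 16 + 4 = 9844 (decimal)
Compute |5734 - 9844| = 4110
4110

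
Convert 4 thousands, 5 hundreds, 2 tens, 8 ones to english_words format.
Convert 4 thousands, 5 hundreds, 2 tens, 8 ones (place-value notation) → 4×1000 + 5×100 + 2×10 + 8 = 4528 (decimal)
Convert 4528 (decimal) → 4528 = 4×1000 + 5×100 + 28 → four thousand five hundred twenty-eight (English words)
four thousand five hundred twenty-eight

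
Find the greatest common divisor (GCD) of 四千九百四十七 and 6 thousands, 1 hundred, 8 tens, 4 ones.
Convert 四千九百四十七 (Chinese numeral) → 4×1000 + 9×100 + 4×10 + 7 = 4947 (decimal)
Convert 6 thousands, 1 hundred, 8 tens, 4 ones (place-value notation) → 6×1000 + 1×100 + 8×10 + 4 = 6184 (decimal)
Compute gcd(4947, 6184) = 1
1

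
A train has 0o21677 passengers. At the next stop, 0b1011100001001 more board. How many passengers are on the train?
Convert 0o21677 (octal) → 2×4096 + 1×512 + 6×64 + 7×8 + 7 = 9151 (decimal)
Convert 0b1011100001001 (binary) → 4096 + 1024 + 512 + 256 + 8 + 1 = 5897 (decimal)
Compute 9151 + 5897 = 15048
15048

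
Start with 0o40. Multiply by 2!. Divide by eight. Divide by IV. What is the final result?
Convert 0o40 (octal) → 4×8 = 32 (decimal)
Start: 32
Convert 2! (factorial) → 2 (decimal)
32 × 2 = 64
Convert eight (English words) → 8 (decimal)
64 ÷ 8 = 8
Convert IV (Roman numeral) → 4 (decimal)
8 ÷ 4 = 2
2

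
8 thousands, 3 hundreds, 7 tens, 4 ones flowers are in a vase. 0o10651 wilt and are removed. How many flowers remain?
Convert 8 thousands, 3 hundreds, 7 tens, 4 ones (place-value notation) → 8×1000 + 3×100 + 7×10 + 4 = 8374 (decimal)
Convert 0o10651 (octal) → 1×4096 + 6×64 + 5×8 + 1 = 4521 (decimal)
Compute 8374 - 4521 = 3853
3853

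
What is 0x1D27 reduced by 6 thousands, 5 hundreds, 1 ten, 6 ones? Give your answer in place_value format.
Convert 0x1D27 (hexadecimal) → 1×4096 + 13×256 + 2×16 + 7 = 7463 (decimal)
Convert 6 thousands, 5 hundreds, 1 ten, 6 ones (place-value notation) → 6×1000 + 5×100 + 1×10 + 6 = 6516 (decimal)
Compute 7463 - 6516 = 947
Convert 947 (decimal) → 947 = 9×100 + 4×10 + 7 → 9 hundreds, 4 tens, 7 ones (place-value notation)
9 hundreds, 4 tens, 7 ones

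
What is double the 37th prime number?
The 37th prime number = 157
Compute 157 × 2 = 314
314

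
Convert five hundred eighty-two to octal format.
Convert five hundred eighty-two (English words) → 5×100 + 82 = 582 (decimal)
Convert 582 (decimal) → 582 = 1×512 + 1×64 + 6 → 0o1106 (octal)
0o1106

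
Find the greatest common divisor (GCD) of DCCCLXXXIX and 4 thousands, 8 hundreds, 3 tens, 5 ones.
Convert DCCCLXXXIX (Roman numeral) → 500 + 100 + 100 + 100 + 50 + 10 + 10 + 10 + 9 = 889 (decimal)
Convert 4 thousands, 8 hundreds, 3 tens, 5 ones (place-value notation) → 4×1000 + 8×100 + 3×10 + 5 = 4835 (decimal)
Compute gcd(889, 4835) = 1
1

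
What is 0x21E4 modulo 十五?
Convert 0x21E4 (hexadecimal) → 2×4096 + 1×256 + 14×16 + 4 = 8676 (decimal)
Convert 十五 (Chinese numeral) → 1×10 + 5 = 15 (decimal)
Compute 8676 mod 15 = 6
6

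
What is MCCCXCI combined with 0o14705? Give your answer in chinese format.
Convert MCCCXCI (Roman numeral) → 1000 + 100 + 100 + 100 + 90 + 1 = 1391 (decimal)
Convert 0o14705 (octal) → 1×4096 + 4×512 + 7×64 + 5 = 6597 (decimal)
Compute 1391 + 6597 = 7988
Convert 7988 (decimal) → 7988 = 7×1000 + 9×100 + 8×10 + 8 → 七千九百八十八 (Chinese numeral)
七千九百八十八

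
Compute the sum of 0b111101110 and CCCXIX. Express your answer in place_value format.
Convert 0b111101110 (binary) → 256 + 128 + 64 + 32 + 8 + 4 + 2 = 494 (decimal)
Convert CCCXIX (Roman numeral) → 100 + 100 + 100 + 10 + 9 = 319 (decimal)
Compute 494 + 319 = 813
Convert 813 (decimal) → 813 = 8×100 + 1×10 + 3 → 8 hundreds, 1 ten, 3 ones (place-value notation)
8 hundreds, 1 ten, 3 ones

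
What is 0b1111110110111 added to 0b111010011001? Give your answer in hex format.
Convert 0b1111110110111 (binary) → 4096 + 2048 + 1024 + 512 + 256 + 128 + 32 + 16 + 4 + 2 + 1 = 8119 (decimal)
Convert 0b111010011001 (binary) → 2048 + 1024 + 512 + 128 + 16 + 8 + 1 = 3737 (decimal)
Compute 8119 + 3737 = 11856
Convert 11856 (decimal) → 11856 = 2×4096 + 14×256 + 5×16 → 0x2E50 (hexadecimal)
0x2E50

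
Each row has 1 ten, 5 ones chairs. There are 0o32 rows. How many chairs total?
Convert 1 ten, 5 ones (place-value notation) → 1×10 + 5 = 15 (decimal)
Convert 0o32 (octal) → 3×8 + 2 = 26 (decimal)
Compute 15 × 26 = 390
390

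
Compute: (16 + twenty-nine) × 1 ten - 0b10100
Convert twenty-nine (English words) → 29 (decimal)
Convert 1 ten (place-value notation) → 1×10 = 10 (decimal)
Convert 0b10100 (binary) → 16 + 4 = 20 (decimal)
Expression in decimal: (16 + 29) × 10 - 20
Parentheses first: 16 + 29 = 45
Multiply: 45 × 10 = 450
Subtract: 450 - 20 = 430
430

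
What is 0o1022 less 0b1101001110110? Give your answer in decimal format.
Convert 0o1022 (octal) → 1×512 + 2×8 + 2 = 530 (decimal)
Convert 0b1101001110110 (binary) → 4096 + 2048 + 512 + 64 + 32 + 16 + 4 + 2 = 6774 (decimal)
Compute 530 - 6774 = -6244
-6244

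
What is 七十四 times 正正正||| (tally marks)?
Convert 七十四 (Chinese numeral) → 7×10 + 4 = 74 (decimal)
Convert 正正正||| (tally marks) → 5 + 5 + 5 + 3 = 18 (decimal)
Compute 74 × 18 = 1332
1332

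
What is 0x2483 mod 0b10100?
Convert 0x2483 (hexadecimal) → 2×4096 + 4×256 + 8×16 + 3 = 9347 (decimal)
Convert 0b10100 (binary) → 16 + 4 = 20 (decimal)
Compute 9347 mod 20 = 7
7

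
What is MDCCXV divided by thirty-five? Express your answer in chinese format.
Convert MDCCXV (Roman numeral) → 1000 + 500 + 100 + 100 + 10 + 5 = 1715 (decimal)
Convert thirty-five (English words) → 35 (decimal)
Compute 1715 ÷ 35 = 49
Convert 49 (decimal) → 49 = 4×10 + 9 → 四十九 (Chinese numeral)
四十九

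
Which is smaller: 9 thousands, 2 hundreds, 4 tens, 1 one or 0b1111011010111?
Convert 9 thousands, 2 hundreds, 4 tens, 1 one (place-value notation) → 9×1000 + 2×100 + 4×10 + 1 = 9241 (decimal)
Convert 0b1111011010111 (binary) → 4096 + 2048 + 1024 + 512 + 128 + 64 + 16 + 4 + 2 + 1 = 7895 (decimal)
Compare 9241 vs 7895: smaller = 7895
7895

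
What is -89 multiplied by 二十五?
Convert 二十五 (Chinese numeral) → 2×10 + 5 = 25 (decimal)
Compute -89 × 25 = -2225
-2225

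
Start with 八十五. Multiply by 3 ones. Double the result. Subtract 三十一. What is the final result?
Convert 八十五 (Chinese numeral) → 8×10 + 5 = 85 (decimal)
Start: 85
Convert 3 ones (place-value notation) → 3 (decimal)
85 × 3 = 255
255 × 2 = 510
Convert 三十一 (Chinese numeral) → 3×10 + 1 = 31 (decimal)
510 - 31 = 479
479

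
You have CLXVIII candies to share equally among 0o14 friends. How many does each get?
Convert CLXVIII (Roman numeral) → 100 + 50 + 10 + 5 + 1 + 1 + 1 = 168 (decimal)
Convert 0o14 (octal) → 1×8 + 4 = 12 (decimal)
Compute 168 ÷ 12 = 14
14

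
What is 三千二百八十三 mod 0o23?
Convert 三千二百八十三 (Chinese numeral) → 3×1000 + 2×100 + 8×10 + 3 = 3283 (decimal)
Convert 0o23 (octal) → 2×8 + 3 = 19 (decimal)
Compute 3283 mod 19 = 15
15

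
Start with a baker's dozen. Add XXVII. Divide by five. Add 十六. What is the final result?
Convert a baker's dozen (colloquial) → 13 (decimal)
Start: 13
Convert XXVII (Roman numeral) → 10 + 10 + 5 + 1 + 1 = 27 (decimal)
13 + 27 = 40
Convert five (English words) → 5 (decimal)
40 ÷ 5 = 8
Convert 十六 (Chinese numeral) → 1×10 + 6 = 16 (decimal)
8 + 16 = 24
24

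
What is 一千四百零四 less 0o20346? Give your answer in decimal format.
Convert 一千四百零四 (Chinese numeral) → 1×1000 + 4×100 + 4 = 1404 (decimal)
Convert 0o20346 (octal) → 2×4096 + 3×64 + 4×8 + 6 = 8422 (decimal)
Compute 1404 - 8422 = -7018
-7018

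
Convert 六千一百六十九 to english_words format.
Convert 六千一百六十九 (Chinese numeral) → 6×1000 + 1×100 + 6×10 + 9 = 6169 (decimal)
Convert 6169 (decimal) → 6169 = 6×1000 + 1×100 + 69 → six thousand one hundred sixty-nine (English words)
six thousand one hundred sixty-nine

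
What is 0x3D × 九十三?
Convert 0x3D (hexadecimal) → 3×16 + 13 = 61 (decimal)
Convert 九十三 (Chinese numeral) → 9×10 + 3 = 93 (decimal)
Compute 61 × 93 = 5673
5673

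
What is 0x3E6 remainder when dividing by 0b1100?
Convert 0x3E6 (hexadecimal) → 3×256 + 14×16 + 6 = 998 (decimal)
Convert 0b1100 (binary) → 8 + 4 = 12 (decimal)
Compute 998 mod 12 = 2
2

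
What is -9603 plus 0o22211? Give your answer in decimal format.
Convert 0o22211 (octal) → 2×4096 + 2×512 + 2×64 + 1×8 + 1 = 9353 (decimal)
Compute -9603 + 9353 = -250
-250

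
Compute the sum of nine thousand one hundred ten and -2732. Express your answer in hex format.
Convert nine thousand one hundred ten (English words) → 9×1000 + 1×100 + 10 = 9110 (decimal)
Compute 9110 + -2732 = 6378
Convert 6378 (decimal) → 6378 = 1×4096 + 8×256 + 14×16 + 10 → 0x18EA (hexadecimal)
0x18EA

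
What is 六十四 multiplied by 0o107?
Convert 六十四 (Chinese numeral) → 6×10 + 4 = 64 (decimal)
Convert 0o107 (octal) → 1×64 + 7 = 71 (decimal)
Compute 64 × 71 = 4544
4544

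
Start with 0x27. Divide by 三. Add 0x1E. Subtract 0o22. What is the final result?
Convert 0x27 (hexadecimal) → 2×16 + 7 = 39 (decimal)
Start: 39
Convert 三 (Chinese numeral) → 3 (decimal)
39 ÷ 3 = 13
Convert 0x1E (hexadecimal) → 1×16 + 14 = 30 (decimal)
13 + 30 = 43
Convert 0o22 (octal) → 2×8 + 2 = 18 (decimal)
43 - 18 = 25
25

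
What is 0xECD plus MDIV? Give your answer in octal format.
Convert 0xECD (hexadecimal) → 14×256 + 12×16 + 13 = 3789 (decimal)
Convert MDIV (Roman numeral) → 1000 + 500 + 4 = 1504 (decimal)
Compute 3789 + 1504 = 5293
Convert 5293 (decimal) → 5293 = 1×4096 + 2×512 + 2×64 + 5×8 + 5 → 0o12255 (octal)
0o12255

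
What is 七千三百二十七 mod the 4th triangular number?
Convert 七千三百二十七 (Chinese numeral) → 7×1000 + 3×100 + 2×10 + 7 = 7327 (decimal)
Convert the 4th triangular number (triangular index) → 4×5/2 = 10 (decimal)
Compute 7327 mod 10 = 7
7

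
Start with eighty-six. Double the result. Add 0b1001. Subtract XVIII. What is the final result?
Convert eighty-six (English words) → 86 (decimal)
Start: 86
86 × 2 = 172
Convert 0b1001 (binary) → 8 + 1 = 9 (decimal)
172 + 9 = 181
Convert XVIII (Roman numeral) → 10 + 5 + 1 + 1 + 1 = 18 (decimal)
181 - 18 = 163
163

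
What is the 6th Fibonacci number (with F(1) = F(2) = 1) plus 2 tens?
The 6th Fibonacci number (with F(1) = F(2) = 1): 1, 1, 2, 3, 5, 8 → 8
Convert 2 tens (place-value notation) → 2×10 = 20 (decimal)
Compute 8 + 20 = 28
28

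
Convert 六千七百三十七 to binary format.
Convert 六千七百三十七 (Chinese numeral) → 6×1000 + 7×100 + 3×10 + 7 = 6737 (decimal)
Convert 6737 (decimal) → 6737 = 4096 + 2048 + 512 + 64 + 16 + 1 → 0b1101001010001 (binary)
0b1101001010001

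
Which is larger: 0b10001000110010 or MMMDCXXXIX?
Convert 0b10001000110010 (binary) → 8192 + 512 + 32 + 16 + 2 = 8754 (decimal)
Convert MMMDCXXXIX (Roman numeral) → 1000 + 1000 + 1000 + 500 + 100 + 10 + 10 + 10 + 9 = 3639 (decimal)
Compare 8754 vs 3639: larger = 8754
8754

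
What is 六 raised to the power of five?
Convert 六 (Chinese numeral) → 6 (decimal)
Convert five (English words) → 5 (decimal)
Compute 6 ^ 5 = 7776
7776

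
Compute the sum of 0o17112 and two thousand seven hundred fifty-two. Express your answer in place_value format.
Convert 0o17112 (octal) → 1×4096 + 7×512 + 1×64 + 1×8 + 2 = 7754 (decimal)
Convert two thousand seven hundred fifty-two (English words) → 2×1000 + 7×100 + 52 = 2752 (decimal)
Compute 7754 + 2752 = 10506
Convert 10506 (decimal) → 10506 = 10×1000 + 5×100 + 6 → 10 thousands, 5 hundreds, 6 ones (place-value notation)
10 thousands, 5 hundreds, 6 ones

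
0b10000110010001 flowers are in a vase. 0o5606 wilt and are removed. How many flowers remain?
Convert 0b10000110010001 (binary) → 8192 + 256 + 128 + 16 + 1 = 8593 (decimal)
Convert 0o5606 (octal) → 5×512 + 6×64 + 6 = 2950 (decimal)
Compute 8593 - 2950 = 5643
5643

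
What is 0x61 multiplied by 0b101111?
Convert 0x61 (hexadecimal) → 6×16 + 1 = 97 (decimal)
Convert 0b101111 (binary) → 32 + 8 + 4 + 2 + 1 = 47 (decimal)
Compute 97 × 47 = 4559
4559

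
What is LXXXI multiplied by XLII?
Convert LXXXI (Roman numeral) → 50 + 10 + 10 + 10 + 1 = 81 (decimal)
Convert XLII (Roman numeral) → 40 + 1 + 1 = 42 (decimal)
Compute 81 × 42 = 3402
3402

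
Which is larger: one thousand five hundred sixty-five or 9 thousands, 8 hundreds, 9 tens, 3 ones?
Convert one thousand five hundred sixty-five (English words) → 1×1000 + 5×100 + 65 = 1565 (decimal)
Convert 9 thousands, 8 hundreds, 9 tens, 3 ones (place-value notation) → 9×1000 + 8×100 + 9×10 + 3 = 9893 (decimal)
Compare 1565 vs 9893: larger = 9893
9893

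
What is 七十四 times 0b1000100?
Convert 七十四 (Chinese numeral) → 7×10 + 4 = 74 (decimal)
Convert 0b1000100 (binary) → 64 + 4 = 68 (decimal)
Compute 74 × 68 = 5032
5032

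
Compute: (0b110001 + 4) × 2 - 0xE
Convert 0b110001 (binary) → 32 + 16 + 1 = 49 (decimal)
Convert 0xE (hexadecimal) → 14 (decimal)
Expression in decimal: (49 + 4) × 2 - 14
Parentheses first: 49 + 4 = 53
Multiply: 53 × 2 = 106
Subtract: 106 - 14 = 92
92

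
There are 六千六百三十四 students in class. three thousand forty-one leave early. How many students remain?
Convert 六千六百三十四 (Chinese numeral) → 6×1000 + 6×100 + 3×10 + 4 = 6634 (decimal)
Convert three thousand forty-one (English words) → 3×1000 + 41 = 3041 (decimal)
Compute 6634 - 3041 = 3593
3593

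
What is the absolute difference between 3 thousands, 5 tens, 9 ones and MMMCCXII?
Convert 3 thousands, 5 tens, 9 ones (place-value notation) → 3×1000 + 5×10 + 9 = 3059 (decimal)
Convert MMMCCXII (Roman numeral) → 1000 + 1000 + 1000 + 100 + 100 + 10 + 1 + 1 = 3212 (decimal)
Compute |3059 - 3212| = 153
153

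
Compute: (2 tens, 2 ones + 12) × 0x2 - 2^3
Convert 2 tens, 2 ones (place-value notation) → 2×10 + 2 = 22 (decimal)
Convert 0x2 (hexadecimal) → 2 (decimal)
Convert 2^3 (power) → 8 (decimal)
Expression in decimal: (22 + 12) × 2 - 8
Parentheses first: 22 + 12 = 34
Multiply: 34 × 2 = 68
Subtract: 68 - 8 = 60
60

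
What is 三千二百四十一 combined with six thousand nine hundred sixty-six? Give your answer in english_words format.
Convert 三千二百四十一 (Chinese numeral) → 3×1000 + 2×100 + 4×10 + 1 = 3241 (decimal)
Convert six thousand nine hundred sixty-six (English words) → 6×1000 + 9×100 + 66 = 6966 (decimal)
Compute 3241 + 6966 = 10207
Convert 10207 (decimal) → 10207 = 10×1000 + 2×100 + 7 → ten thousand two hundred seven (English words)
ten thousand two hundred seven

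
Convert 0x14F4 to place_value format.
Convert 0x14F4 (hexadecimal) → 1×4096 + 4×256 + 15×16 + 4 = 5364 (decimal)
Convert 5364 (decimal) → 5364 = 5×1000 + 3×100 + 6×10 + 4 → 5 thousands, 3 hundreds, 6 tens, 4 ones (place-value notation)
5 thousands, 3 hundreds, 6 tens, 4 ones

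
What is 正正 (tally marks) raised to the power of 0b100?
Convert 正正 (tally marks) → 5 + 5 = 10 (decimal)
Convert 0b100 (binary) → 4 (decimal)
Compute 10 ^ 4 = 10000
10000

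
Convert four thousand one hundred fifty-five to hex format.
Convert four thousand one hundred fifty-five (English words) → 4×1000 + 1×100 + 55 = 4155 (decimal)
Convert 4155 (decimal) → 4155 = 1×4096 + 3×16 + 11 → 0x103B (hexadecimal)
0x103B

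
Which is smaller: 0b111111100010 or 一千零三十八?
Convert 0b111111100010 (binary) → 2048 + 1024 + 512 + 256 + 128 + 64 + 32 + 2 = 4066 (decimal)
Convert 一千零三十八 (Chinese numeral) → 1×1000 + 3×10 + 8 = 1038 (decimal)
Compare 4066 vs 1038: smaller = 1038
1038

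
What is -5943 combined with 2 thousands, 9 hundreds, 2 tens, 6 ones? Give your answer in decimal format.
Convert 2 thousands, 9 hundreds, 2 tens, 6 ones (place-value notation) → 2×1000 + 9×100 + 2×10 + 6 = 2926 (decimal)
Compute -5943 + 2926 = -3017
-3017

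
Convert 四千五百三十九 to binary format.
Convert 四千五百三十九 (Chinese numeral) → 4×1000 + 5×100 + 3×10 + 9 = 4539 (decimal)
Convert 4539 (decimal) → 4539 = 4096 + 256 + 128 + 32 + 16 + 8 + 2 + 1 → 0b1000110111011 (binary)
0b1000110111011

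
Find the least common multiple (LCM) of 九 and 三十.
Convert 九 (Chinese numeral) → 9 (decimal)
Convert 三十 (Chinese numeral) → 3×10 = 30 (decimal)
Compute lcm(9, 30) = 90
90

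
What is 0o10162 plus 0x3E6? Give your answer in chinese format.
Convert 0o10162 (octal) → 1×4096 + 1×64 + 6×8 + 2 = 4210 (decimal)
Convert 0x3E6 (hexadecimal) → 3×256 + 14×16 + 6 = 998 (decimal)
Compute 4210 + 998 = 5208
Convert 5208 (decimal) → 5208 = 5×1000 + 2×100 + 8 → 五千二百零八 (Chinese numeral)
五千二百零八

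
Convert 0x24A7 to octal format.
Convert 0x24A7 (hexadecimal) → 2×4096 + 4×256 + 10×16 + 7 = 9383 (decimal)
Convert 9383 (decimal) → 9383 = 2×4096 + 2×512 + 2×64 + 4×8 + 7 → 0o22247 (octal)
0o22247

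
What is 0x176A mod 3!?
Convert 0x176A (hexadecimal) → 1×4096 + 7×256 + 6×16 + 10 = 5994 (decimal)
Convert 3! (factorial) → 6 (decimal)
Compute 5994 mod 6 = 0
0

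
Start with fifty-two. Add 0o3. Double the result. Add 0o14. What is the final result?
Convert fifty-two (English words) → 52 (decimal)
Start: 52
Convert 0o3 (octal) → 3 (decimal)
52 + 3 = 55
55 × 2 = 110
Convert 0o14 (octal) → 1×8 + 4 = 12 (decimal)
110 + 12 = 122
122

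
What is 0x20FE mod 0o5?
Convert 0x20FE (hexadecimal) → 2×4096 + 15×16 + 14 = 8446 (decimal)
Convert 0o5 (octal) → 5 (decimal)
Compute 8446 mod 5 = 1
1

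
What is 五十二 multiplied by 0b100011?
Convert 五十二 (Chinese numeral) → 5×10 + 2 = 52 (decimal)
Convert 0b100011 (binary) → 32 + 2 + 1 = 35 (decimal)
Compute 52 × 35 = 1820
1820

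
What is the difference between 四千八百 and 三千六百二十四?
Convert 四千八百 (Chinese numeral) → 4×1000 + 8×100 = 4800 (decimal)
Convert 三千六百二十四 (Chinese numeral) → 3×1000 + 6×100 + 2×10 + 4 = 3624 (decimal)
Difference: |4800 - 3624| = 1176
1176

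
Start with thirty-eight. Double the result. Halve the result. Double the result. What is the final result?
Convert thirty-eight (English words) → 38 (decimal)
Start: 38
38 × 2 = 76
76 ÷ 2 = 38
38 × 2 = 76
76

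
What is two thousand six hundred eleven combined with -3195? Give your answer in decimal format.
Convert two thousand six hundred eleven (English words) → 2×1000 + 6×100 + 11 = 2611 (decimal)
Compute 2611 + -3195 = -584
-584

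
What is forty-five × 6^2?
Convert forty-five (English words) → 45 (decimal)
Convert 6^2 (power) → 36 (decimal)
Compute 45 × 36 = 1620
1620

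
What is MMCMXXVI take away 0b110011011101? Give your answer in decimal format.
Convert MMCMXXVI (Roman numeral) → 1000 + 1000 + 900 + 10 + 10 + 5 + 1 = 2926 (decimal)
Convert 0b110011011101 (binary) → 2048 + 1024 + 128 + 64 + 16 + 8 + 4 + 1 = 3293 (decimal)
Compute 2926 - 3293 = -367
-367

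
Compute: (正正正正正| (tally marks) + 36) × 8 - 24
Convert 正正正正正| (tally marks) → 5 + 5 + 5 + 5 + 5 + 1 = 26 (decimal)
Expression in decimal: (26 + 36) × 8 - 24
Parentheses first: 26 + 36 = 62
Multiply: 62 × 8 = 496
Subtract: 496 - 24 = 472
472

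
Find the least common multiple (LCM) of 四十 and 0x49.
Convert 四十 (Chinese numeral) → 4×10 = 40 (decimal)
Convert 0x49 (hexadecimal) → 4×16 + 9 = 73 (decimal)
Compute lcm(40, 73) = 2920
2920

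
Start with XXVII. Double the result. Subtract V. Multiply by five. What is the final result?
Convert XXVII (Roman numeral) → 10 + 10 + 5 + 1 + 1 = 27 (decimal)
Start: 27
27 × 2 = 54
Convert V (Roman numeral) → 5 (decimal)
54 - 5 = 49
Convert five (English words) → 5 (decimal)
49 × 5 = 245
245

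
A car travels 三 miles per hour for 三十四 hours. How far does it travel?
Convert 三 (Chinese numeral) → 3 (decimal)
Convert 三十四 (Chinese numeral) → 3×10 + 4 = 34 (decimal)
Compute 3 × 34 = 102
102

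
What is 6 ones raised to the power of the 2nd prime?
Convert 6 ones (place-value notation) → 6 (decimal)
Convert the 2nd prime (prime index) → 3 (decimal)
Compute 6 ^ 3 = 216
216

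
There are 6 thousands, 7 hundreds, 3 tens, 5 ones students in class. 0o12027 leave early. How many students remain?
Convert 6 thousands, 7 hundreds, 3 tens, 5 ones (place-value notation) → 6×1000 + 7×100 + 3×10 + 5 = 6735 (decimal)
Convert 0o12027 (octal) → 1×4096 + 2×512 + 2×8 + 7 = 5143 (decimal)
Compute 6735 - 5143 = 1592
1592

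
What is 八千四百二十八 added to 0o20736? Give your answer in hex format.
Convert 八千四百二十八 (Chinese numeral) → 8×1000 + 4×100 + 2×10 + 8 = 8428 (decimal)
Convert 0o20736 (octal) → 2×4096 + 7×64 + 3×8 + 6 = 8670 (decimal)
Compute 8428 + 8670 = 17098
Convert 17098 (decimal) → 17098 = 4×4096 + 2×256 + 12×16 + 10 → 0x42CA (hexadecimal)
0x42CA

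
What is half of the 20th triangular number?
The 20th triangular number = 20×21/2 = 210
Compute 210 ÷ 2 = 105
105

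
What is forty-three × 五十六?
Convert forty-three (English words) → 43 (decimal)
Convert 五十六 (Chinese numeral) → 5×10 + 6 = 56 (decimal)
Compute 43 × 56 = 2408
2408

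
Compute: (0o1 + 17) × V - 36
Convert 0o1 (octal) → 1 (decimal)
Convert V (Roman numeral) → 5 (decimal)
Expression in decimal: (1 + 17) × 5 - 36
Parentheses first: 1 + 17 = 18
Multiply: 18 × 5 = 90
Subtract: 90 - 36 = 54
54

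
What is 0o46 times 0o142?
Convert 0o46 (octal) → 4×8 + 6 = 38 (decimal)
Convert 0o142 (octal) → 1×64 + 4×8 + 2 = 98 (decimal)
Compute 38 × 98 = 3724
3724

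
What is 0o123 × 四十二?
Convert 0o123 (octal) → 1×64 + 2×8 + 3 = 83 (decimal)
Convert 四十二 (Chinese numeral) → 4×10 + 2 = 42 (decimal)
Compute 83 × 42 = 3486
3486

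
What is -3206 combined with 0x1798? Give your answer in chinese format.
Convert 0x1798 (hexadecimal) → 1×4096 + 7×256 + 9×16 + 8 = 6040 (decimal)
Compute -3206 + 6040 = 2834
Convert 2834 (decimal) → 2834 = 2×1000 + 8×100 + 3×10 + 4 → 二千八百三十四 (Chinese numeral)
二千八百三十四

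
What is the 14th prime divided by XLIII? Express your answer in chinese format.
Convert the 14th prime (prime index) → 43 (decimal)
Convert XLIII (Roman numeral) → 40 + 1 + 1 + 1 = 43 (decimal)
Compute 43 ÷ 43 = 1
Convert 1 (decimal) → 一 (Chinese numeral)
一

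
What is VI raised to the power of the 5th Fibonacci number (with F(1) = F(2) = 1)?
Convert VI (Roman numeral) → 5 + 1 = 6 (decimal)
Convert the 5th Fibonacci number (with F(1) = F(2) = 1) (Fibonacci index) → 1, 1, 2, 3, 5 → 5 (decimal)
Compute 6 ^ 5 = 7776
7776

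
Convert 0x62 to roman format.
Convert 0x62 (hexadecimal) → 6×16 + 2 = 98 (decimal)
Convert 98 (decimal) → 98 = 90 + 5 + 1 + 1 + 1 → XCVIII (Roman numeral)
XCVIII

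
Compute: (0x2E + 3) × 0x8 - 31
Convert 0x2E (hexadecimal) → 2×16 + 14 = 46 (decimal)
Convert 0x8 (hexadecimal) → 8 (decimal)
Expression in decimal: (46 + 3) × 8 - 31
Parentheses first: 46 + 3 = 49
Multiply: 49 × 8 = 392
Subtract: 392 - 31 = 361
361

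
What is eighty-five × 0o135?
Convert eighty-five (English words) → 85 (decimal)
Convert 0o135 (octal) → 1×64 + 3×8 + 5 = 93 (decimal)
Compute 85 × 93 = 7905
7905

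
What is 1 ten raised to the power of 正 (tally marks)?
Convert 1 ten (place-value notation) → 1×10 = 10 (decimal)
Convert 正 (tally marks) → 5 (decimal)
Compute 10 ^ 5 = 100000
100000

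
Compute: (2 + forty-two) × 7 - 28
Convert forty-two (English words) → 42 (decimal)
Expression in decimal: (2 + 42) × 7 - 28
Parentheses first: 2 + 42 = 44
Multiply: 44 × 7 = 308
Subtract: 308 - 28 = 280
280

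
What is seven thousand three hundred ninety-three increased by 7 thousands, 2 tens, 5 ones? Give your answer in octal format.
Convert seven thousand three hundred ninety-three (English words) → 7×1000 + 3×100 + 93 = 7393 (decimal)
Convert 7 thousands, 2 tens, 5 ones (place-value notation) → 7×1000 + 2×10 + 5 = 7025 (decimal)
Compute 7393 + 7025 = 14418
Convert 14418 (decimal) → 14418 = 3×4096 + 4×512 + 1×64 + 2×8 + 2 → 0o34122 (octal)
0o34122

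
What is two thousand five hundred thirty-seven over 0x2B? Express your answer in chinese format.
Convert two thousand five hundred thirty-seven (English words) → 2×1000 + 5×100 + 37 = 2537 (decimal)
Convert 0x2B (hexadecimal) → 2×16 + 11 = 43 (decimal)
Compute 2537 ÷ 43 = 59
Convert 59 (decimal) → 59 = 5×10 + 9 → 五十九 (Chinese numeral)
五十九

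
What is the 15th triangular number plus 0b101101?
The 15th triangular number = 15×16/2 = 120
Convert 0b101101 (binary) → 32 + 8 + 4 + 1 = 45 (decimal)
Compute 120 + 45 = 165
165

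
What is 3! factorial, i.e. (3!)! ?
Convert 3! (factorial) → 6 (decimal)
Compute 6! = 720
720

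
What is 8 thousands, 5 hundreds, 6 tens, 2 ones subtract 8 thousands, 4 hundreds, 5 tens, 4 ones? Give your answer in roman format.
Convert 8 thousands, 5 hundreds, 6 tens, 2 ones (place-value notation) → 8×1000 + 5×100 + 6×10 + 2 = 8562 (decimal)
Convert 8 thousands, 4 hundreds, 5 tens, 4 ones (place-value notation) → 8×1000 + 4×100 + 5×10 + 4 = 8454 (decimal)
Compute 8562 - 8454 = 108
Convert 108 (decimal) → 108 = 100 + 5 + 1 + 1 + 1 → CVIII (Roman numeral)
CVIII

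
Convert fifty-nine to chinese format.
Convert fifty-nine (English words) → 59 (decimal)
Convert 59 (decimal) → 59 = 5×10 + 9 → 五十九 (Chinese numeral)
五十九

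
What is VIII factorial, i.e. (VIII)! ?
Convert VIII (Roman numeral) → 5 + 1 + 1 + 1 = 8 (decimal)
Compute 8! = 40320
40320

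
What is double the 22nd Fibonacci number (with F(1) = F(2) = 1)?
The 22nd Fibonacci number (with F(1) = F(2) = 1) = 17711
Compute 17711 × 2 = 35422
35422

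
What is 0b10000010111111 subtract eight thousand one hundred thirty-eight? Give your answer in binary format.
Convert 0b10000010111111 (binary) → 8192 + 128 + 32 + 16 + 8 + 4 + 2 + 1 = 8383 (decimal)
Convert eight thousand one hundred thirty-eight (English words) → 8×1000 + 1×100 + 38 = 8138 (decimal)
Compute 8383 - 8138 = 245
Convert 245 (decimal) → 245 = 128 + 64 + 32 + 16 + 4 + 1 → 0b11110101 (binary)
0b11110101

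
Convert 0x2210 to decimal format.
Convert 0x2210 (hexadecimal) → 2×4096 + 2×256 + 1×16 = 8720 (decimal)
8720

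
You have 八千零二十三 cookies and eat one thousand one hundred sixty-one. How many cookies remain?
Convert 八千零二十三 (Chinese numeral) → 8×1000 + 2×10 + 3 = 8023 (decimal)
Convert one thousand one hundred sixty-one (English words) → 1×1000 + 1×100 + 61 = 1161 (decimal)
Compute 8023 - 1161 = 6862
6862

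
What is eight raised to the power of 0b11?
Convert eight (English words) → 8 (decimal)
Convert 0b11 (binary) → 2 + 1 = 3 (decimal)
Compute 8 ^ 3 = 512
512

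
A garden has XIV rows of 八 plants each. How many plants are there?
Convert 八 (Chinese numeral) → 8 (decimal)
Convert XIV (Roman numeral) → 10 + 4 = 14 (decimal)
Compute 8 × 14 = 112
112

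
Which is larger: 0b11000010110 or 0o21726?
Convert 0b11000010110 (binary) → 1024 + 512 + 16 + 4 + 2 = 1558 (decimal)
Convert 0o21726 (octal) → 2×4096 + 1×512 + 7×64 + 2×8 + 6 = 9174 (decimal)
Compare 1558 vs 9174: larger = 9174
9174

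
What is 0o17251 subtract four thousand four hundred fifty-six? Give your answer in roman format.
Convert 0o17251 (octal) → 1×4096 + 7×512 + 2×64 + 5×8 + 1 = 7849 (decimal)
Convert four thousand four hundred fifty-six (English words) → 4×1000 + 4×100 + 56 = 4456 (decimal)
Compute 7849 - 4456 = 3393
Convert 3393 (decimal) → 3393 = 1000 + 1000 + 1000 + 100 + 100 + 100 + 90 + 1 + 1 + 1 → MMMCCCXCIII (Roman numeral)
MMMCCCXCIII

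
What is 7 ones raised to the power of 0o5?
Convert 7 ones (place-value notation) → 7 (decimal)
Convert 0o5 (octal) → 5 (decimal)
Compute 7 ^ 5 = 16807
16807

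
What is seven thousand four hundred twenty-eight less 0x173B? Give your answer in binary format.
Convert seven thousand four hundred twenty-eight (English words) → 7×1000 + 4×100 + 28 = 7428 (decimal)
Convert 0x173B (hexadecimal) → 1×4096 + 7×256 + 3×16 + 11 = 5947 (decimal)
Compute 7428 - 5947 = 1481
Convert 1481 (decimal) → 1481 = 1024 + 256 + 128 + 64 + 8 + 1 → 0b10111001001 (binary)
0b10111001001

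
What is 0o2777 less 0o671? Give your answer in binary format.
Convert 0o2777 (octal) → 2×512 + 7×64 + 7×8 + 7 = 1535 (decimal)
Convert 0o671 (octal) → 6×64 + 7×8 + 1 = 441 (decimal)
Compute 1535 - 441 = 1094
Convert 1094 (decimal) → 1094 = 1024 + 64 + 4 + 2 → 0b10001000110 (binary)
0b10001000110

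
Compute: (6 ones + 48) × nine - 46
Convert 6 ones (place-value notation) → 6 (decimal)
Convert nine (English words) → 9 (decimal)
Expression in decimal: (6 + 48) × 9 - 46
Parentheses first: 6 + 48 = 54
Multiply: 54 × 9 = 486
Subtract: 486 - 46 = 440
440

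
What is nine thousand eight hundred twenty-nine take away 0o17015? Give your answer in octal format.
Convert nine thousand eight hundred twenty-nine (English words) → 9×1000 + 8×100 + 29 = 9829 (decimal)
Convert 0o17015 (octal) → 1×4096 + 7×512 + 1×8 + 5 = 7693 (decimal)
Compute 9829 - 7693 = 2136
Convert 2136 (decimal) → 2136 = 4×512 + 1×64 + 3×8 → 0o4130 (octal)
0o4130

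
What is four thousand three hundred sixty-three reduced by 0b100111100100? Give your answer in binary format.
Convert four thousand three hundred sixty-three (English words) → 4×1000 + 3×100 + 63 = 4363 (decimal)
Convert 0b100111100100 (binary) → 2048 + 256 + 128 + 64 + 32 + 4 = 2532 (decimal)
Compute 4363 - 2532 = 1831
Convert 1831 (decimal) → 1831 = 1024 + 512 + 256 + 32 + 4 + 2 + 1 → 0b11100100111 (binary)
0b11100100111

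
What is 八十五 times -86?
Convert 八十五 (Chinese numeral) → 8×10 + 5 = 85 (decimal)
Compute 85 × -86 = -7310
-7310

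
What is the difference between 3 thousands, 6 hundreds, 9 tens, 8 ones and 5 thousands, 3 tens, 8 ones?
Convert 3 thousands, 6 hundreds, 9 tens, 8 ones (place-value notation) → 3×1000 + 6×100 + 9×10 + 8 = 3698 (decimal)
Convert 5 thousands, 3 tens, 8 ones (place-value notation) → 5×1000 + 3×10 + 8 = 5038 (decimal)
Difference: |3698 - 5038| = 1340
1340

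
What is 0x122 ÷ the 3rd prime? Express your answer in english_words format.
Convert 0x122 (hexadecimal) → 1×256 + 2×16 + 2 = 290 (decimal)
Convert the 3rd prime (prime index) → 5 (decimal)
Compute 290 ÷ 5 = 58
Convert 58 (decimal) → fifty-eight (English words)
fifty-eight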